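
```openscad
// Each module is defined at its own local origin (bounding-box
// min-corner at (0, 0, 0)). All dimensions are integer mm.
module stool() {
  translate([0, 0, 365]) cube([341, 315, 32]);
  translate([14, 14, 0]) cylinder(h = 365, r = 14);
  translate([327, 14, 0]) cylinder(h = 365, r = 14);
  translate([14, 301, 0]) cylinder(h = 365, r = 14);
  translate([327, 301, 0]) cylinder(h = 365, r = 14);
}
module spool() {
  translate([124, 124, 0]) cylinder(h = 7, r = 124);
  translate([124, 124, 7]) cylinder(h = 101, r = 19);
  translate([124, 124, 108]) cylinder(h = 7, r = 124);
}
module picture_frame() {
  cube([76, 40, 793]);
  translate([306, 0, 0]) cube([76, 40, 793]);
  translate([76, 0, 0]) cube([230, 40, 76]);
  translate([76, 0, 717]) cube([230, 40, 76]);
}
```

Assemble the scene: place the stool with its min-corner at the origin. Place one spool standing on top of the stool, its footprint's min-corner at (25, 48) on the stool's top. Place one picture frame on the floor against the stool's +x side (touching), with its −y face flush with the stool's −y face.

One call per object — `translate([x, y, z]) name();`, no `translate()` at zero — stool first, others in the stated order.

stool();
translate([25, 48, 397]) spool();
translate([341, 0, 0]) picture_frame();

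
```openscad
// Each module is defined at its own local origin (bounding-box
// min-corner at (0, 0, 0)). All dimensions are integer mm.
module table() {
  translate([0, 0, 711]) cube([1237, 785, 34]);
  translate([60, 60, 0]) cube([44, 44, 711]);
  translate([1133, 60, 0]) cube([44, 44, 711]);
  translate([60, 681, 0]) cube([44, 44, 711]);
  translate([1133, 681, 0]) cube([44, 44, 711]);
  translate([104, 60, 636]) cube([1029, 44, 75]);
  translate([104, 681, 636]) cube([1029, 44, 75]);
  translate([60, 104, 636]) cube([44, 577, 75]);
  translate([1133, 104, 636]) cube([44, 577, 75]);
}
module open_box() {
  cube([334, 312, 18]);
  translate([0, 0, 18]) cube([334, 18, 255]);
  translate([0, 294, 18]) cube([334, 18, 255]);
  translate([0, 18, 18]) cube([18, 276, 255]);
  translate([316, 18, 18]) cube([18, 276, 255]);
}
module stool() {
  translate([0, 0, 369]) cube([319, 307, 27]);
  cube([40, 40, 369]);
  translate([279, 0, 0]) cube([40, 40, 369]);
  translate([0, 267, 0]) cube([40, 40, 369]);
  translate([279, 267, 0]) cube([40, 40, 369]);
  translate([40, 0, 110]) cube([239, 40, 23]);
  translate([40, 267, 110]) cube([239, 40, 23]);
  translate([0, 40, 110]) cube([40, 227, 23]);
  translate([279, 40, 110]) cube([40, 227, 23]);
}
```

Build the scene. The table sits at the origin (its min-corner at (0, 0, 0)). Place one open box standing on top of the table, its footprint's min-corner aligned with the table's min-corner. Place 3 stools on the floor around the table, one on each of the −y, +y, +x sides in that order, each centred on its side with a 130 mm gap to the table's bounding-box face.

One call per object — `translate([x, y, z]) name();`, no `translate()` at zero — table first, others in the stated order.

table();
translate([0, 0, 745]) open_box();
translate([459, -437, 0]) stool();
translate([459, 915, 0]) stool();
translate([1367, 239, 0]) stool();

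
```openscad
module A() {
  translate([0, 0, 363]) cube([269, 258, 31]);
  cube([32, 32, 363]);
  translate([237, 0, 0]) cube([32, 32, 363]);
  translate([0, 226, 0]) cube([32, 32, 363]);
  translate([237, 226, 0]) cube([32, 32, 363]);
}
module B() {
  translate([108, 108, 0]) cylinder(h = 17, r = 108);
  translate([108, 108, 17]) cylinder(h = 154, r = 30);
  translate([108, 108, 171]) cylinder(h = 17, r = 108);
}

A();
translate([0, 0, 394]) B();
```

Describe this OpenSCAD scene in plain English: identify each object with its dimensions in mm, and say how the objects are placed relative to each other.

A is a simple wooden stool: a rectangular seat 269 mm (x) by 258 mm (y), 31 mm thick, top face at z = 394 mm, on four square legs, each 32×32 mm in cross-section. The legs rest on z = 0, each flush with a corner of the seat.

B is a spool: two coaxial disc flanges of radius 108 mm and thickness 17 mm, joined by a core cylinder of radius 30 mm and height 154 mm. The lower flange rests on z = 0 and the three cylinders share a vertical axis.

The spool is on top of the stool.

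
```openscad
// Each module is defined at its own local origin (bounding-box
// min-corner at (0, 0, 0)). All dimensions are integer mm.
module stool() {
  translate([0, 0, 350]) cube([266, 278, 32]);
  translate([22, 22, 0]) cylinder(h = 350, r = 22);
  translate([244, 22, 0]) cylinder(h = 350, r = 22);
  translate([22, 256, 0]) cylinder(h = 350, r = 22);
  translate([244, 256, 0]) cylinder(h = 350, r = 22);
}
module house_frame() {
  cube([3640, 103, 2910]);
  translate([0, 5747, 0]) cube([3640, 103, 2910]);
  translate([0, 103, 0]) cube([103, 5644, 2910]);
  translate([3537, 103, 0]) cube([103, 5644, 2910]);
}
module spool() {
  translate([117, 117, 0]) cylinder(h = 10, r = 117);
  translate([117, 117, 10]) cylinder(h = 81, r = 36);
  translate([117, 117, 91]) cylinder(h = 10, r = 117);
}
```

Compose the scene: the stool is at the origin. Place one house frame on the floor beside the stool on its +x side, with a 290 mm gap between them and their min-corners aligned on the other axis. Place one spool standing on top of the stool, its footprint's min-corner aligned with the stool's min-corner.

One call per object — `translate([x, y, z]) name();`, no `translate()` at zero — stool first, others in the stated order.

stool();
translate([556, 0, 0]) house_frame();
translate([0, 0, 382]) spool();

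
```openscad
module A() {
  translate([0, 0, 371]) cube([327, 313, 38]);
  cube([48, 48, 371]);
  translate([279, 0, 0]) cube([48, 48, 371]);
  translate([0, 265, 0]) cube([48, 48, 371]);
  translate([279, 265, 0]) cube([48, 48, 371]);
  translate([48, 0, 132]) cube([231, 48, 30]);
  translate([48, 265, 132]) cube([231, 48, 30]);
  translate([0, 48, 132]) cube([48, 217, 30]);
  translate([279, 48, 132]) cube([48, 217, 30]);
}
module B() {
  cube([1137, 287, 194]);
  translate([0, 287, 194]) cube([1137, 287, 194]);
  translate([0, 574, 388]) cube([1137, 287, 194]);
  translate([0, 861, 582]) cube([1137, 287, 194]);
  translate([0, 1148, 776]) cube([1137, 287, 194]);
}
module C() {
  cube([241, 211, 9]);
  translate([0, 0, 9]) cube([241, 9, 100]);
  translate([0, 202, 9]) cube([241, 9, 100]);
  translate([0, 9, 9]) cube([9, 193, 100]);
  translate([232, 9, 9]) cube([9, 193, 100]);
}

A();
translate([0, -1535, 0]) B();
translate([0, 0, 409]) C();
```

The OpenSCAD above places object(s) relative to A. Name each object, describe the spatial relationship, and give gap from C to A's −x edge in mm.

A is a stool. B is a staircase. C is an open box. The staircase is on the floor beside the stool on its −y side. The open box is on top of the stool. The gap from the open box to the stool's −x edge is 0 mm.

The open box's min-x is at 0; the stool's min-x is 0; gap = 0 mm.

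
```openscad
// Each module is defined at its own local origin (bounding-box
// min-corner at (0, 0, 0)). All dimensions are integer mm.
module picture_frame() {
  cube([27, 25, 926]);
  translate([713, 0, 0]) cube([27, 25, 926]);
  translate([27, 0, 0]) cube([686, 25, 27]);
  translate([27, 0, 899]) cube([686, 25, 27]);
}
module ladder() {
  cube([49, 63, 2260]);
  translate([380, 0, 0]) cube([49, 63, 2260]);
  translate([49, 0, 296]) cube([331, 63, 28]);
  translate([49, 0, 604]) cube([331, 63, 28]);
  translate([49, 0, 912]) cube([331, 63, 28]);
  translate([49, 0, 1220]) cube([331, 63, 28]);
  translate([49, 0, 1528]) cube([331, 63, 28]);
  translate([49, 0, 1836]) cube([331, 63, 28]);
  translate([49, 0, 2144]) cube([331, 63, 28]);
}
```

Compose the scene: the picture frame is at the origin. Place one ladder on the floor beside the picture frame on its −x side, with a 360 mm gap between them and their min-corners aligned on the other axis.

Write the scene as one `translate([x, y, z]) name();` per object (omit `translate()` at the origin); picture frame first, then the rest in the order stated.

picture_frame();
translate([-789, 0, 0]) ladder();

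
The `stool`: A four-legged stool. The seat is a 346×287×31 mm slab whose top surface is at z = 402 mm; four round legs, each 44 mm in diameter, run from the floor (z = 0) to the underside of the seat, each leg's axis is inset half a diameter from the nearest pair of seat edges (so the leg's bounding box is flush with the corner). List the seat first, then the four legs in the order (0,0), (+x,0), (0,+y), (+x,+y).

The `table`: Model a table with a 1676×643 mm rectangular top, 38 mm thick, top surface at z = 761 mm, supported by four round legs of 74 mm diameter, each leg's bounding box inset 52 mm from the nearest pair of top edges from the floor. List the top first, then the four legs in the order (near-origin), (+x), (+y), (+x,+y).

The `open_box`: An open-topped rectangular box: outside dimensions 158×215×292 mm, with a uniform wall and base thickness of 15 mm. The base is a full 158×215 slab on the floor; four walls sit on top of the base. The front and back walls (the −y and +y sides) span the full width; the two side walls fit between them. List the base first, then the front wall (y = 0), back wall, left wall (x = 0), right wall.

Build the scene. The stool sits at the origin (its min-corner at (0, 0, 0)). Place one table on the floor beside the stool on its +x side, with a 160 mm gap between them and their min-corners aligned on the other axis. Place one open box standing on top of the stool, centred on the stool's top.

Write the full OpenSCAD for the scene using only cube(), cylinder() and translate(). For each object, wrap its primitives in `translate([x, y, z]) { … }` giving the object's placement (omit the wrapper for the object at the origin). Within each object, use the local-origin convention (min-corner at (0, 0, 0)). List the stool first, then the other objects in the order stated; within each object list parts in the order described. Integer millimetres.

translate([0, 0, 371]) cube([346, 287, 31]);
translate([22, 22, 0]) cylinder(h = 371, r = 22);
translate([324, 22, 0]) cylinder(h = 371, r = 22);
translate([22, 265, 0]) cylinder(h = 371, r = 22);
translate([324, 265, 0]) cylinder(h = 371, r = 22);
translate([506, 0, 0]) {
  translate([0, 0, 723]) cube([1676, 643, 38]);
  translate([89, 89, 0]) cylinder(h = 723, r = 37);
  translate([1587, 89, 0]) cylinder(h = 723, r = 37);
  translate([89, 554, 0]) cylinder(h = 723, r = 37);
  translate([1587, 554, 0]) cylinder(h = 723, r = 37);
}
translate([94, 36, 402]) {
  cube([158, 215, 15]);
  translate([0, 0, 15]) cube([158, 15, 277]);
  translate([0, 200, 15]) cube([158, 15, 277]);
  translate([0, 15, 15]) cube([15, 185, 277]);
  translate([143, 15, 15]) cube([15, 185, 277]);
}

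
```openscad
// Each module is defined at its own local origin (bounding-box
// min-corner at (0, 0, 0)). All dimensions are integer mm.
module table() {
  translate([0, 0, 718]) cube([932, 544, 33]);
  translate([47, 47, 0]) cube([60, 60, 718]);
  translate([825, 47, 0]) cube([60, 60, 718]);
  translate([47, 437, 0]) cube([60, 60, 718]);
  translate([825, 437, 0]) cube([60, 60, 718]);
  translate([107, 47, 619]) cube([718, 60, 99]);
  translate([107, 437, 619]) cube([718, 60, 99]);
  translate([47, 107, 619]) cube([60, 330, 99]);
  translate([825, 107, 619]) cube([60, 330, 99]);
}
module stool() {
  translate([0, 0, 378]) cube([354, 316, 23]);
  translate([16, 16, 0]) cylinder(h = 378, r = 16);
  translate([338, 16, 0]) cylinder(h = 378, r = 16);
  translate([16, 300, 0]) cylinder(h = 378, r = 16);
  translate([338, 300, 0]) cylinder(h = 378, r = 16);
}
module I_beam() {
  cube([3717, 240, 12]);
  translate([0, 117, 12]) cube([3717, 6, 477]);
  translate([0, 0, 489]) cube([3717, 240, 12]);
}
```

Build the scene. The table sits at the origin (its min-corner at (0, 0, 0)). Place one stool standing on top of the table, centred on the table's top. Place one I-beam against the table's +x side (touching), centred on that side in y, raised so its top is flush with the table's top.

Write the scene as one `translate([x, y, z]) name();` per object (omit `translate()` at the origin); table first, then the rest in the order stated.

table();
translate([289, 114, 751]) stool();
translate([932, 152, 250]) I_beam();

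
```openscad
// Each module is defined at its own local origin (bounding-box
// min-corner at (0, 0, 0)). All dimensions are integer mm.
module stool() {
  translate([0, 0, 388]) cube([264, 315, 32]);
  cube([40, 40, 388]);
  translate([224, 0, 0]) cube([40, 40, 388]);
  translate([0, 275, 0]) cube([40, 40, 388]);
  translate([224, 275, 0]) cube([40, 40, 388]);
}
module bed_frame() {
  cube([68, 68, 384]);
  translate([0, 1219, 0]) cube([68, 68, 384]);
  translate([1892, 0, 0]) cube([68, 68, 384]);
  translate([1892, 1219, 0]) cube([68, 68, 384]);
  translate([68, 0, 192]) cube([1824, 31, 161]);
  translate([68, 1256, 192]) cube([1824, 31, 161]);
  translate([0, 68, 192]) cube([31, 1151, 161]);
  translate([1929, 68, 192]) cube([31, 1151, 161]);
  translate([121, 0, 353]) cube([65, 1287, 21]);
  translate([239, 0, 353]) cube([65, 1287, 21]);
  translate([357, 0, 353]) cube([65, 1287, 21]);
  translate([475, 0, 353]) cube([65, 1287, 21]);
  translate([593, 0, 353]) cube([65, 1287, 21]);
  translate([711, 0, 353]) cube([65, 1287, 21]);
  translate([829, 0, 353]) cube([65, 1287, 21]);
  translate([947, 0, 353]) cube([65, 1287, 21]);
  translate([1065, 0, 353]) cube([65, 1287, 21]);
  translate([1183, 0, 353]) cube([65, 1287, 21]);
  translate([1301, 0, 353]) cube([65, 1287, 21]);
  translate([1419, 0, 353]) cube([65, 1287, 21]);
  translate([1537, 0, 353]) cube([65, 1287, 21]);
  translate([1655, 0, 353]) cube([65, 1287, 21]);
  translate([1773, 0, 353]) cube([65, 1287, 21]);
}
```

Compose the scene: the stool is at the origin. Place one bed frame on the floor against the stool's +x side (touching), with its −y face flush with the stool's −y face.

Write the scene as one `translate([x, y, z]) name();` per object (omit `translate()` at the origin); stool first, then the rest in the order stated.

stool();
translate([264, 0, 0]) bed_frame();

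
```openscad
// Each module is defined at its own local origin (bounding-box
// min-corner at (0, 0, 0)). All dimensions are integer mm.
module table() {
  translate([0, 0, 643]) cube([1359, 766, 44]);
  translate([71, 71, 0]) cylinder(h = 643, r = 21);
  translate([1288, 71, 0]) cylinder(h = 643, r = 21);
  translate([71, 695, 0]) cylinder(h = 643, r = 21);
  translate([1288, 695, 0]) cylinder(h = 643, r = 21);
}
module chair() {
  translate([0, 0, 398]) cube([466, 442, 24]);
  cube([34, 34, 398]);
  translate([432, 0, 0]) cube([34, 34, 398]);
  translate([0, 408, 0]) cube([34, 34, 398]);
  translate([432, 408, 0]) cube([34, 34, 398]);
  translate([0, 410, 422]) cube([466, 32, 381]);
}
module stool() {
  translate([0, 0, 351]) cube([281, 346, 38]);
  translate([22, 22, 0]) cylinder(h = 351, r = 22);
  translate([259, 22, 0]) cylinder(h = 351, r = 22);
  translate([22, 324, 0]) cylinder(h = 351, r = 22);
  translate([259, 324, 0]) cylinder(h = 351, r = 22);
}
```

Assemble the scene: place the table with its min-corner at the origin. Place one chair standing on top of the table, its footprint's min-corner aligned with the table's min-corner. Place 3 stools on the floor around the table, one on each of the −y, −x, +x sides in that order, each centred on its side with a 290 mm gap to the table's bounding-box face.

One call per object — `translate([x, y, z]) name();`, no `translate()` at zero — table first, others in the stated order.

table();
translate([0, 0, 687]) chair();
translate([539, -636, 0]) stool();
translate([-571, 210, 0]) stool();
translate([1649, 210, 0]) stool();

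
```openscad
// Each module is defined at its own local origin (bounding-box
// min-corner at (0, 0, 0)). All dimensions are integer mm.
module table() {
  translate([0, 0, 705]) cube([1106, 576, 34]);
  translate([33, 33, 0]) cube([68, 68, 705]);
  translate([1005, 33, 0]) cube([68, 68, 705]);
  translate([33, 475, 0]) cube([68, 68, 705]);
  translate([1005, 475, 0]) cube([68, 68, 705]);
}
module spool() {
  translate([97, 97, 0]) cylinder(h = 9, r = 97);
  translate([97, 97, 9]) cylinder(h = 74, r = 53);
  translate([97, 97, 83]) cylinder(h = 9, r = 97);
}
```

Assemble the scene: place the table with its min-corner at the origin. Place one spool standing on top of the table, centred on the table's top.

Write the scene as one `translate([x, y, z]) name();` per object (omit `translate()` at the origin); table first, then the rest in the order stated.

table();
translate([456, 191, 739]) spool();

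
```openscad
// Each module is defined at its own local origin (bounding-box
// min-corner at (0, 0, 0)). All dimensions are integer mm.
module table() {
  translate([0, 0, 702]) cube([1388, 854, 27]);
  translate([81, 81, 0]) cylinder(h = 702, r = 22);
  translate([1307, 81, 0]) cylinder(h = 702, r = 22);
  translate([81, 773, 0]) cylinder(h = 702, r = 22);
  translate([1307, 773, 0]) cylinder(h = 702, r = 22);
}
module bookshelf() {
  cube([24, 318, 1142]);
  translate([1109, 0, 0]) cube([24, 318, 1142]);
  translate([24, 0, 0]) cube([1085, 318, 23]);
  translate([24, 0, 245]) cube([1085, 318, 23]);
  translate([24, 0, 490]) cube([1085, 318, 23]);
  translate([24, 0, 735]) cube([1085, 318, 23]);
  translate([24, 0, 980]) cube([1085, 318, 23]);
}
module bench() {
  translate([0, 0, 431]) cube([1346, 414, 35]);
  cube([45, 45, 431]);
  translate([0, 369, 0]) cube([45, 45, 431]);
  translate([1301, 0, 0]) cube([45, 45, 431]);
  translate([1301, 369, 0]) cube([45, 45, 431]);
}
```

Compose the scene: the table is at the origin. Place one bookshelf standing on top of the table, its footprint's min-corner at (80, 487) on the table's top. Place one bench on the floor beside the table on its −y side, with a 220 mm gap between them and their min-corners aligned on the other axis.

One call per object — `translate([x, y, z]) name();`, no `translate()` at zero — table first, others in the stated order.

table();
translate([80, 487, 729]) bookshelf();
translate([0, -634, 0]) bench();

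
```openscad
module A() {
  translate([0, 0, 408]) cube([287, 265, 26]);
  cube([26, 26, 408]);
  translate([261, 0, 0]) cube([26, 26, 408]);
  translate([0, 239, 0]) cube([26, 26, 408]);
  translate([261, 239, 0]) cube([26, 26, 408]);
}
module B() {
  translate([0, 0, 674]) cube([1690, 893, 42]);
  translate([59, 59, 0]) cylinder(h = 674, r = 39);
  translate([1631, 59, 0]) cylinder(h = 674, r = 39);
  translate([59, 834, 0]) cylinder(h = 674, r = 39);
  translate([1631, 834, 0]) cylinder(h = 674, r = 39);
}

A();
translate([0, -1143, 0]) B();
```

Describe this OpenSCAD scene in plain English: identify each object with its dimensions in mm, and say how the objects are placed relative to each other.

A is a four-legged stool. The seat is 287×265 mm, 26 mm thick, top at z = 434 mm. It stands on four square legs, each 26×26 mm in cross-section, from z = 0 to the seat underside, each flush with a corner of the seat.

B is a table with a 1690×893 mm rectangular top, 42 mm thick, top surface at z = 716 mm, supported by four round legs of 78 mm diameter, each leg's bounding box inset 20 mm from the nearest pair of top edges, running from the floor.

The table is on the floor beside the stool on its −y side.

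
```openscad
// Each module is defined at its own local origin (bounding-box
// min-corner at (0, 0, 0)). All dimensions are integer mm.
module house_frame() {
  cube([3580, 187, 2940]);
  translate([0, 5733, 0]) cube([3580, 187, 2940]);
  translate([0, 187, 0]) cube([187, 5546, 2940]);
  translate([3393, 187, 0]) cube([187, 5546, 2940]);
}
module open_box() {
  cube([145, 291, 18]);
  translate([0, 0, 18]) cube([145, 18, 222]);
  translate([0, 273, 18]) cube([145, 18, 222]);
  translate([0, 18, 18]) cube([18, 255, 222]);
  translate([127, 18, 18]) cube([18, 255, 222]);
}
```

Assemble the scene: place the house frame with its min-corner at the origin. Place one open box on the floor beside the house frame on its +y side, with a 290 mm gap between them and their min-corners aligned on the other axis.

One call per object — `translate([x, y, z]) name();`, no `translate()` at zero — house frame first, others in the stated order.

house_frame();
translate([0, 6210, 0]) open_box();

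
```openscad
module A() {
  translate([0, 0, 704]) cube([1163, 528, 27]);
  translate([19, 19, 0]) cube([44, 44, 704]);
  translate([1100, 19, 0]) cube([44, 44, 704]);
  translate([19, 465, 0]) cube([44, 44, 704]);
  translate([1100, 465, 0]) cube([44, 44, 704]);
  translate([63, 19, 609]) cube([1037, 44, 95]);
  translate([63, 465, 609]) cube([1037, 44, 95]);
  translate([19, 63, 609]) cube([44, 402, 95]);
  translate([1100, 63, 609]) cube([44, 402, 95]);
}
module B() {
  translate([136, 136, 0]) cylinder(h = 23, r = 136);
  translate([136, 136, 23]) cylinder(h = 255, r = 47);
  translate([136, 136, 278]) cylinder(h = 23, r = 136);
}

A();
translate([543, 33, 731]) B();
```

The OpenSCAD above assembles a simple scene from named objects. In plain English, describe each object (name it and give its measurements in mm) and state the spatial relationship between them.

A is a table with a 1163×528 mm rectangular top, 27 mm thick, top surface at z = 731 mm, supported by four 44×44 mm square legs, each inset 19 mm from the nearest pair of top edges, running from the floor. Four apron rails, 44 mm thick and 95 mm tall, run between adjacent legs with their top edges flush with the underside of the top and their outer faces flush with the legs' outer faces.

B is a spool: two coaxial disc flanges of radius 136 mm and thickness 23 mm, joined by a core cylinder of radius 47 mm and height 255 mm. The lower flange rests on z = 0 and the three cylinders share a vertical axis.

The spool is on top of the table.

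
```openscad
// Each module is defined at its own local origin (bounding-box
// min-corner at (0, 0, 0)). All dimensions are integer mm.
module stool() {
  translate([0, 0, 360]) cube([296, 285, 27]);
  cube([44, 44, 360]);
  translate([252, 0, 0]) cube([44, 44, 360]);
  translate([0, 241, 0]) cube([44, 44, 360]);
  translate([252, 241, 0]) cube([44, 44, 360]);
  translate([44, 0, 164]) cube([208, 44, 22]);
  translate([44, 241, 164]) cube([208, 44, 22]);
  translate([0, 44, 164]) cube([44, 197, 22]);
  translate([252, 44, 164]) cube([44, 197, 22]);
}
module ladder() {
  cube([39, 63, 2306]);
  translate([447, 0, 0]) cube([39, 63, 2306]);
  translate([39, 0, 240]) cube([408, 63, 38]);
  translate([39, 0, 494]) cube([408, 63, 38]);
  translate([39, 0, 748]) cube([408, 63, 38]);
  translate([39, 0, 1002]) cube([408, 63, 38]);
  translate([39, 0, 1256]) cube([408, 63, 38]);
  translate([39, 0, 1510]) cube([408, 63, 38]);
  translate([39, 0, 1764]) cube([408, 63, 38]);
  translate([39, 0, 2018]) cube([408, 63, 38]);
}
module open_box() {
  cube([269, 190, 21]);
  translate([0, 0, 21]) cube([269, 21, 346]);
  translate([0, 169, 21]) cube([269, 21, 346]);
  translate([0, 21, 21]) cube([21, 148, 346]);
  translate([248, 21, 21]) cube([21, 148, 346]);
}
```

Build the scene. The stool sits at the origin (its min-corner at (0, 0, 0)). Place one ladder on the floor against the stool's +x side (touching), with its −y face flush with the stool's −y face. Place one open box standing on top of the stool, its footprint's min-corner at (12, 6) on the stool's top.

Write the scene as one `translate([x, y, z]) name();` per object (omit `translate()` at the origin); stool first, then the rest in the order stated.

stool();
translate([296, 0, 0]) ladder();
translate([12, 6, 387]) open_box();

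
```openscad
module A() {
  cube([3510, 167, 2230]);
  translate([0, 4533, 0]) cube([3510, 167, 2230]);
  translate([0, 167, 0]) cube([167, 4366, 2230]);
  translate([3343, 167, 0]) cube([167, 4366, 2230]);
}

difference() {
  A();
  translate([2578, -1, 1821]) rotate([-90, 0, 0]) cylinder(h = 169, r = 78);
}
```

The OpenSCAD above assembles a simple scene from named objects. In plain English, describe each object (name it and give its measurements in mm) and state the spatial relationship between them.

A is the wall frame of a small rectangular building: four walls, each 2230 mm tall and 167 mm thick, enclosing a footprint 3510 mm (x) by 4700 mm (y) outside-to-outside, with no floor or roof. The front and back walls (the −y and +y sides) span the full width; the two side walls fit between them.

The house frame has a circular hole of radius 78 mm through its front wall, centred at (x = 2578, z = 1821).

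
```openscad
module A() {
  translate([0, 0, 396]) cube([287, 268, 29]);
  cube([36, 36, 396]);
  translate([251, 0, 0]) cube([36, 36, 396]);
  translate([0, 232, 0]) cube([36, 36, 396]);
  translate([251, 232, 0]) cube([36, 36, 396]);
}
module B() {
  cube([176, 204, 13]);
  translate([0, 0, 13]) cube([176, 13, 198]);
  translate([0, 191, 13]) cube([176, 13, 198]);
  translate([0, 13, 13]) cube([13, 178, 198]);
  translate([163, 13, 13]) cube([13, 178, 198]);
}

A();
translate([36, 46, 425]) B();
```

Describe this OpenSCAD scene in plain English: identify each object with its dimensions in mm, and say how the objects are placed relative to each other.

A is a four-legged stool. The seat is a 287×268×29 mm slab whose top surface is at z = 425 mm; four square legs, each 36×36 mm in cross-section, run from the floor (z = 0) to the underside of the seat, each flush with a corner of the seat.

B is an open-topped rectangular box: outside dimensions 176×204×211 mm, with a uniform wall and base thickness of 13 mm. The base is a full 176×204 slab on the floor; four walls sit on top of the base. The front and back walls (the −y and +y sides) span the full width; the two side walls fit between them.

The open box is on top of the stool.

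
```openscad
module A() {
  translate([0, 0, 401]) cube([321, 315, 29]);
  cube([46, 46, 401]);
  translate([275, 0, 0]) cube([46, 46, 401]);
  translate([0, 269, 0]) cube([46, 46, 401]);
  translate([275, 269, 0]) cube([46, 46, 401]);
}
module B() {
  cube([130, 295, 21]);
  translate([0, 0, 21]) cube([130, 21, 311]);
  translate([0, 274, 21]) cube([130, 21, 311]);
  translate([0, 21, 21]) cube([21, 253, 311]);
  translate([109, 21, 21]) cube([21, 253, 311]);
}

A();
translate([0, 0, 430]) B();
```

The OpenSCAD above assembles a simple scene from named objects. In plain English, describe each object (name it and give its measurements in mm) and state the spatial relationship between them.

A is a simple wooden stool: a rectangular seat 321 mm (x) by 315 mm (y), 29 mm thick, top face at z = 430 mm, on four square legs, each 46×46 mm in cross-section. The legs rest on z = 0, each flush with a corner of the seat.

B is an open-topped rectangular box: outside dimensions 130×295×332 mm, with a uniform wall and base thickness of 21 mm. The base is a full 130×295 slab on the floor; four walls sit on top of the base. The front and back walls (the −y and +y sides) span the full width; the two side walls fit between them.

The open box is on top of the stool.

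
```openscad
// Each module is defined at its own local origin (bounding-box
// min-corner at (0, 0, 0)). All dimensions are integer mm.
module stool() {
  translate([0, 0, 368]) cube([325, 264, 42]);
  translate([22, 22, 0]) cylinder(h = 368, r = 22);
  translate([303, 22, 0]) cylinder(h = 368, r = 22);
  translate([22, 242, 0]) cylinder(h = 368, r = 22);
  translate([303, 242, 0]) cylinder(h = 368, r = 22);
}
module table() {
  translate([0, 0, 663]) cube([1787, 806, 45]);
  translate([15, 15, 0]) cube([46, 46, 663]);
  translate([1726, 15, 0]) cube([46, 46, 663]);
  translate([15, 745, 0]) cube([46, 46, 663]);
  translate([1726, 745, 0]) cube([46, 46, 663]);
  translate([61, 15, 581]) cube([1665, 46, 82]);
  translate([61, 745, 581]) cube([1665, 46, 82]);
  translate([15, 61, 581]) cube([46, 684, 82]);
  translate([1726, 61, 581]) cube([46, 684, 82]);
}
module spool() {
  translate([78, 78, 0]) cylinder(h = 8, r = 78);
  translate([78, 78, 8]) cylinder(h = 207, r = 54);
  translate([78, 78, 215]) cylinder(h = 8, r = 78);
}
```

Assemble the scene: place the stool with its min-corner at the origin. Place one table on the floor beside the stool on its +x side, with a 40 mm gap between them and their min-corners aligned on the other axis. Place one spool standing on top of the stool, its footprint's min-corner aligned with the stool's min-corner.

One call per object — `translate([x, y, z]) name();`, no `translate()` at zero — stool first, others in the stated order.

stool();
translate([365, 0, 0]) table();
translate([0, 0, 410]) spool();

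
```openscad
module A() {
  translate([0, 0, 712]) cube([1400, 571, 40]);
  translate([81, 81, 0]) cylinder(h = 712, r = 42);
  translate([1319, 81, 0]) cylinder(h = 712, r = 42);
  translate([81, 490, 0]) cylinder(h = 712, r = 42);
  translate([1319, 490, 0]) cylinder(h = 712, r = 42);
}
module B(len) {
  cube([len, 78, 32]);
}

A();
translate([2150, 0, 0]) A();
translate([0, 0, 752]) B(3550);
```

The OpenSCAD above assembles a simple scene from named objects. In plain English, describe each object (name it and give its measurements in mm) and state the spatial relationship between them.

A is a table with a 1400×571 mm rectangular top, 40 mm thick, top surface at z = 752 mm, supported by four round legs of 84 mm diameter, each leg's bounding box inset 39 mm from the nearest pair of top edges, running from the floor.

B is a rectangular beam 3550 mm long (x), 78 mm deep (y), 32 mm thick (z).

The beam spans the tops of two tables placed 750 mm apart, resting at z = 752 mm.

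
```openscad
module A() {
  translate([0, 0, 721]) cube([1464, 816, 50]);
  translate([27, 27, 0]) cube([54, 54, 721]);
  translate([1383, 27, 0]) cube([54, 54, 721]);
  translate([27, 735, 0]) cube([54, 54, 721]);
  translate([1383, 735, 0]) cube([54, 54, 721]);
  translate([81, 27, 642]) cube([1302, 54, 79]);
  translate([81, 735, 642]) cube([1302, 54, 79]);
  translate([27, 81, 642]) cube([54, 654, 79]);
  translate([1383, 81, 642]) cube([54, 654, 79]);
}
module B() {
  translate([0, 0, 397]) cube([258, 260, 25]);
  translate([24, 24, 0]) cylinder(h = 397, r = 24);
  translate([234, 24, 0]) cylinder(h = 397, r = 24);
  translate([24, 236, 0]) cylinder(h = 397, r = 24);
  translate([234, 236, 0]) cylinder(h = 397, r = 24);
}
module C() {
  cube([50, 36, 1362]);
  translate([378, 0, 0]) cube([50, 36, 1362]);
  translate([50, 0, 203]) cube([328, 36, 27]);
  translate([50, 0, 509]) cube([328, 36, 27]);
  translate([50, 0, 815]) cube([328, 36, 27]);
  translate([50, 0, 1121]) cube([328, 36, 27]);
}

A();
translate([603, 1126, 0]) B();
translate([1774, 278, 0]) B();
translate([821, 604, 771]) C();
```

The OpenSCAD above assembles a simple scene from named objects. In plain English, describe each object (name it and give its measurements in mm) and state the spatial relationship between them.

A is a table with a 1464×816 mm rectangular top, 50 mm thick, top surface at z = 771 mm, supported by four 54×54 mm square legs, each inset 27 mm from the nearest pair of top edges, running from the floor. Four apron rails, 54 mm thick and 79 mm tall, run between adjacent legs with their top edges flush with the underside of the top and their outer faces flush with the legs' outer faces.

B is a simple wooden stool: a rectangular seat 258 mm (x) by 260 mm (y), 25 mm thick, top face at z = 422 mm, on four round legs, each 48 mm in diameter. The legs rest on z = 0, each leg's axis is inset half a diameter from the nearest pair of seat edges (so the leg's bounding box is flush with the corner).

C is a straight ladder. Two 50×36 mm vertical rails, 1362 mm tall, stand 428 mm apart (outside-to-outside) with their front faces coplanar on the −y side. 4 rungs, each 36 mm deep and 27 mm tall, span between the inner faces of the rails, front faces flush with the rails. The lowest rung's underside is at z = 203 mm and rungs are spaced 306 mm apart (underside to underside).

Two stools sit around the table at the +y, +x sides. The ladder is on top of the table.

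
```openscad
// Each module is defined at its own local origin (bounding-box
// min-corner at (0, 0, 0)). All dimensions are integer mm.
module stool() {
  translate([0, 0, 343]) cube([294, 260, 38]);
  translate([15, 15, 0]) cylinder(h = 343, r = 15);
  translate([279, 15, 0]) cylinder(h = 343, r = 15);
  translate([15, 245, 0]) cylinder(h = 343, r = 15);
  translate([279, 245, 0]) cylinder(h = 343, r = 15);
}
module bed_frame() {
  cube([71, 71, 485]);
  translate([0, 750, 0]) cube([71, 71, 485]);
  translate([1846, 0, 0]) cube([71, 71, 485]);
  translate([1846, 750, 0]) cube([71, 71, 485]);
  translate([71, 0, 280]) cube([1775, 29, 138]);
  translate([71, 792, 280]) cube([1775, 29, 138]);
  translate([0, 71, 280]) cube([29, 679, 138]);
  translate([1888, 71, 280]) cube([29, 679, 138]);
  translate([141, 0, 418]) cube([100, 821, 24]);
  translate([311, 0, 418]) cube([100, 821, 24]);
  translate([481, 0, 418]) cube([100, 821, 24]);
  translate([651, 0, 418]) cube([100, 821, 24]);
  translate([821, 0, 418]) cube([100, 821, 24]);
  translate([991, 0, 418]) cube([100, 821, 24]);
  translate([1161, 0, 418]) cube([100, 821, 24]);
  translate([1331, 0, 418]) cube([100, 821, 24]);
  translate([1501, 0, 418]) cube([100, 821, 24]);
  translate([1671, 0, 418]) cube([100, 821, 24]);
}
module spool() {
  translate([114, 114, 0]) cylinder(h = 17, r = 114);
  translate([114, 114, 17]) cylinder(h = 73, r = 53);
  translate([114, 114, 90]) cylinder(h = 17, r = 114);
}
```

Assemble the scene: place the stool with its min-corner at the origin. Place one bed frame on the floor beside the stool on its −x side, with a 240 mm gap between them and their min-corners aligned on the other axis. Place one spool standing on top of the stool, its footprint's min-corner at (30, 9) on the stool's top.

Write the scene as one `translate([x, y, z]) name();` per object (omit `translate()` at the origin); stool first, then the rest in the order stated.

stool();
translate([-2157, 0, 0]) bed_frame();
translate([30, 9, 381]) spool();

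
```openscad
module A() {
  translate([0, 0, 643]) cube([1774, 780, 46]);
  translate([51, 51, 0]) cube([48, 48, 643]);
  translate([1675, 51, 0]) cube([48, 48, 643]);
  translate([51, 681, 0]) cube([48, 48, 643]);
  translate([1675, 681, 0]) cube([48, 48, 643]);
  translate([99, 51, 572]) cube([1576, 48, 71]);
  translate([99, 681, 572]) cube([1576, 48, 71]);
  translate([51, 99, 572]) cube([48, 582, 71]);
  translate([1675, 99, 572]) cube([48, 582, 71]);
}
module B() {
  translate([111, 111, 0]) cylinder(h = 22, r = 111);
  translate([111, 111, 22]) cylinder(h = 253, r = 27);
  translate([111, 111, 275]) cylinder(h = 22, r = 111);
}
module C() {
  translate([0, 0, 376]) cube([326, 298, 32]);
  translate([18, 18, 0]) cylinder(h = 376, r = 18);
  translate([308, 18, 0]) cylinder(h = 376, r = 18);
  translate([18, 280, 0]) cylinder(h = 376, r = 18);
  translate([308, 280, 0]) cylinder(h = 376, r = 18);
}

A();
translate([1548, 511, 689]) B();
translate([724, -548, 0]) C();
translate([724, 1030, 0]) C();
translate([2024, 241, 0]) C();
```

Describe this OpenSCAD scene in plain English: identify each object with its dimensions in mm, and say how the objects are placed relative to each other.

A is a rectangular dining table. The top is 1774×780×46 mm with its upper surface at z = 689 mm. It stands on four 48×48 mm square legs, each inset 51 mm from the nearest pair of top edges, running from the floor to the underside of the top. Four apron rails, 48 mm thick and 71 mm tall, run between adjacent legs with their top edges flush with the underside of the top and their outer faces flush with the legs' outer faces.

B is a spool: two coaxial disc flanges of radius 111 mm and thickness 22 mm, joined by a core cylinder of radius 27 mm and height 253 mm. The lower flange rests on z = 0 and the three cylinders share a vertical axis.

C is a four-legged stool. The seat is a 326×298×32 mm slab whose top surface is at z = 408 mm; four round legs, each 36 mm in diameter, run from the floor (z = 0) to the underside of the seat, each leg's axis is inset half a diameter from the nearest pair of seat edges (so the leg's bounding box is flush with the corner).

The spool is on top of the table. Three stools sit around the table at the −y, +y, +x sides.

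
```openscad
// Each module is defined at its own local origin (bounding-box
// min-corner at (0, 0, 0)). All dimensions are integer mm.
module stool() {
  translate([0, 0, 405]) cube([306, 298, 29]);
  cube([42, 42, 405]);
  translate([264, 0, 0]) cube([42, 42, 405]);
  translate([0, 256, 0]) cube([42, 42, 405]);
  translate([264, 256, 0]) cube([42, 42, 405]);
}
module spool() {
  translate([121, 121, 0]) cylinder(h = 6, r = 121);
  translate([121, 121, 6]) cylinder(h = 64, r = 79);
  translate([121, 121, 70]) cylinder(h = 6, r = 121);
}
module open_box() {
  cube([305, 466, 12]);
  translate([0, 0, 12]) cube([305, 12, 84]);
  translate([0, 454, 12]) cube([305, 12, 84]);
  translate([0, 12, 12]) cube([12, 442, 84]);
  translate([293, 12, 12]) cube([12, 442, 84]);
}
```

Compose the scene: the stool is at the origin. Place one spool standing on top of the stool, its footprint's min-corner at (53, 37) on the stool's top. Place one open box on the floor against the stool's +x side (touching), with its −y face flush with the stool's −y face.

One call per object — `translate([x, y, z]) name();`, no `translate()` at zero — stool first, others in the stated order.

stool();
translate([53, 37, 434]) spool();
translate([306, 0, 0]) open_box();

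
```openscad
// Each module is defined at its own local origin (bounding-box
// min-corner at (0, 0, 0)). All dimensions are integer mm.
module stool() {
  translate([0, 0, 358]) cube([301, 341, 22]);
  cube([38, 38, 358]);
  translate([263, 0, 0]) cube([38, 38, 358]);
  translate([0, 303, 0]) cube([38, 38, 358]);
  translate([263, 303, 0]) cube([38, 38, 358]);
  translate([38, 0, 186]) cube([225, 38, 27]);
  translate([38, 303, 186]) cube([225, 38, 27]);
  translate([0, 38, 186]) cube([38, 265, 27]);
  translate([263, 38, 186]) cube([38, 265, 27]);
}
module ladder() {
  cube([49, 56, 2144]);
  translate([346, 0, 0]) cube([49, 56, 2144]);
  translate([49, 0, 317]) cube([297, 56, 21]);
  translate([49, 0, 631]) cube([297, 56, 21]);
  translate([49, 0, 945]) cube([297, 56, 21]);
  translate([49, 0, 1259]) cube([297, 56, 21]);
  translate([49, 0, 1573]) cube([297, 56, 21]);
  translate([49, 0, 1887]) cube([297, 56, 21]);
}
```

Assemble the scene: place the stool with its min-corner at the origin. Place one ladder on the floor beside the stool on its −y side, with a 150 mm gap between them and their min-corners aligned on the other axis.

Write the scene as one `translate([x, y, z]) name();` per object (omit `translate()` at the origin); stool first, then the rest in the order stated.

stool();
translate([0, -206, 0]) ladder();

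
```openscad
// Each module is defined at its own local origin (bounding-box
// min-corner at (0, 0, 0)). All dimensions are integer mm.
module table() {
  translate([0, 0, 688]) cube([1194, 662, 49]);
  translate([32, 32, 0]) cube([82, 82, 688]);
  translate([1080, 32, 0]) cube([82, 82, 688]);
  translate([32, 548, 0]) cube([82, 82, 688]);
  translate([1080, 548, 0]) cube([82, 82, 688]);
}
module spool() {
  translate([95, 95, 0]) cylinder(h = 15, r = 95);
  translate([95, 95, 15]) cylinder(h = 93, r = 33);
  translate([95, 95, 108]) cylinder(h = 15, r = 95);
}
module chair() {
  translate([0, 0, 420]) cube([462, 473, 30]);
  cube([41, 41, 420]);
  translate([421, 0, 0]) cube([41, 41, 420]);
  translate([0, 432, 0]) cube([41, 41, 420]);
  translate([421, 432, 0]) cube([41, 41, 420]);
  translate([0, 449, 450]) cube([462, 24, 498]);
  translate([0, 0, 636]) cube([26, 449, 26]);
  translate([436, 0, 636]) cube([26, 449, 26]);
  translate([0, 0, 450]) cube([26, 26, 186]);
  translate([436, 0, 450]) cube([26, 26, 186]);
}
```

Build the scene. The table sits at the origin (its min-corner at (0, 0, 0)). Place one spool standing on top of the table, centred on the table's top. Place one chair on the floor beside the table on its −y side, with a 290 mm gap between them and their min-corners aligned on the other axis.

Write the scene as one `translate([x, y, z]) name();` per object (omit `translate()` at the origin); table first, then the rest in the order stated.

table();
translate([502, 236, 737]) spool();
translate([0, -763, 0]) chair();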